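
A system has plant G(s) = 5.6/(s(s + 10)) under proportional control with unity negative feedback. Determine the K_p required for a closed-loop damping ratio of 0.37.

K_p = 32.6

Closed-loop characteristic equation: s² + 10s + K_p·5.6 = 0.
So ω_n = √(5.6K_p) and 2ζω_n = 10, giving ζ = 10/(2√(5.6K_p)).
Setting ζ = 0.37: √(5.6K_p) = 10/(2·0.37) = 13.51, so K_p = 182.6/5.6 = 32.6.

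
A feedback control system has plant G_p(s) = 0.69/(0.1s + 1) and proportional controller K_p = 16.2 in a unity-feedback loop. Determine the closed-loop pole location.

s = -121.8

Closed loop: T(s) = K_p·G_p/(1+K_p·G_p) = 11.18/(0.1s + 1 + 11.18), with pole at s = −(1 + 11.18)/0.1 = −121.8.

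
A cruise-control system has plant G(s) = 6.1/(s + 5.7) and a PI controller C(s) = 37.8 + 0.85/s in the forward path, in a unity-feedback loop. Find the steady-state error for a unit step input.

0

The open loop C(s)G(s) has a pole at the origin (type 1), so the static position error constant is infinite and e_ss = 1/(1+∞) = 0.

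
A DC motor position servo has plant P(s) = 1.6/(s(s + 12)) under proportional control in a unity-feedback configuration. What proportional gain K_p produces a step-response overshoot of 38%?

From %OS = 100·exp(−πζ/√(1−ζ²)) = 38%, ζ = −ln(0.38)/√(π²+ln²(0.38)) = 0.2943.
Characteristic equation s² + 12s + 1.6K_p = 0 gives ζ = 12/(2√(1.6K_p)).
Setting ζ = 0.2943: √(1.6K_p) = 12/(2·0.2943) = 20.38, so K_p = 415.5/1.6 = 260.

K_p = 260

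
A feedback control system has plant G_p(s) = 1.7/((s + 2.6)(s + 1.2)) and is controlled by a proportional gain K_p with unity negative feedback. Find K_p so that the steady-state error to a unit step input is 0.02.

The loop is type 0, so e_ss(step) = 1/(1 + K_pos) with K_pos = K_p·G_p(0).
G_p(0) = 0.5449. Require 1/(1 + K_p·0.5449) = 0.02, so 1 + 0.5449·K_p = 50.
K_p = (50 − 1)/0.5449 = 89.9.

K_p = 89.9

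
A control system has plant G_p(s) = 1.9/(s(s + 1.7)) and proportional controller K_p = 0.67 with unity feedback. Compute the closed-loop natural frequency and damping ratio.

ω_n = 1.13 rad/s, ζ = 0.753

1 + K_p·G_p(s) = 0 gives s² + 1.7s + 1.273 = 0.
Matching s² + 2ζω_n s + ω_n²: ω_n = √1.273 = 1.128 rad/s and 2ζω_n = 1.7, so ζ = 1.7/(2·1.128) = 0.753.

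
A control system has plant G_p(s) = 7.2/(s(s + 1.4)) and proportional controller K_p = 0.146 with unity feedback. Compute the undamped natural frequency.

ω_n = 1.03 rad/s

With unity feedback the closed-loop characteristic equation is s² + 1.4s + 0.146·7.2 = s² + 1.4s + 1.051 = 0.
Matching s² + 2ζω_n s + ω_n²: ω_n = √1.051 = 1.025 rad/s and 2ζω_n = 1.4, so ζ = 1.4/(2·1.025) = 0.683.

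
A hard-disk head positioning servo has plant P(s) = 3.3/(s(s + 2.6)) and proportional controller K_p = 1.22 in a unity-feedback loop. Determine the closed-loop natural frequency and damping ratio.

1 + K_p·P(s) = 0 gives s² + 2.6s + 4.026 = 0.
Matching s² + 2ζω_n s + ω_n²: ω_n = √4.026 = 2.006 rad/s and 2ζω_n = 2.6, so ζ = 2.6/(2·2.006) = 0.648.

ω_n = 2.01 rad/s, ζ = 0.648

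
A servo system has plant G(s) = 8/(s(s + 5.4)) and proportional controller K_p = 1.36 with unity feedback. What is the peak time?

Closed-loop characteristic equation: s² + 5.4s + 10.88 = 0, so ω_n = 3.298 rad/s and ζ = 5.4/(2·3.298) = 0.8186.
Damped frequency ω_d = ω_n√(1−ζ²) = 1.895 rad/s, so peak time T_p = π/ω_d = 1.66 s.

T_p = 1.66 s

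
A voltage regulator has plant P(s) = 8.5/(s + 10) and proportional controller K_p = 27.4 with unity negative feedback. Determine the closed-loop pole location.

s = -242.9

Closed-loop transfer function: T(s) = K_p·P(s)/(1 + K_p·P(s)) = 232.9/(s + 10 + 232.9) = 232.9/(s + 242.9).
The closed-loop pole is at s = −242.9.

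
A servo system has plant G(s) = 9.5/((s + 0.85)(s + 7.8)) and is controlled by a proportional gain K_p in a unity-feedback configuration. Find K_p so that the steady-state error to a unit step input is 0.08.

The loop is type 0, so e_ss(step) = 1/(1 + K_pos) with K_pos = K_p·G(0).
G(0) = 1.433. Require 1/(1 + K_p·1.433) = 0.08, so 1 + 1.433·K_p = 12.5.
K_p = (12.5 − 1)/1.433 = 8.03.

K_p = 8.03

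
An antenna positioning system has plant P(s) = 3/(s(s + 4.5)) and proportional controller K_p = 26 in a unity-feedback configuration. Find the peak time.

The closed-loop denominator s² + 4.5s + 78 gives ω_n = √78 = 8.832 and ζ = 4.5/(2ω_n) = 0.2548.
Damped frequency ω_d = ω_n√(1−ζ²) = 8.54 rad/s, so peak time T_p = π/ω_d = 0.368 s.

T_p = 0.368 s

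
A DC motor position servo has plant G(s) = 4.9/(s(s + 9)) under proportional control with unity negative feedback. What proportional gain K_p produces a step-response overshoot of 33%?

K_p = 37.3

From %OS = 100·exp(−πζ/√(1−ζ²)) = 33%, ζ = −ln(0.33)/√(π²+ln²(0.33)) = 0.3328.
Characteristic equation s² + 9s + 4.9K_p = 0 gives ζ = 9/(2√(4.9K_p)).
Setting ζ = 0.3328: √(4.9K_p) = 9/(2·0.3328) = 13.52, so K_p = 182.9/4.9 = 37.3.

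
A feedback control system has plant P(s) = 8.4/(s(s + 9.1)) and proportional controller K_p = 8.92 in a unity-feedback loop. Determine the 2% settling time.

T_s ≈ 0.879 s

The closed-loop denominator s² + 9.1s + 74.93 gives ω_n = √74.93 = 8.656 and ζ = 9.1/(2ω_n) = 0.5256.
2% settling time T_s ≈ 4/(ζω_n) = 4/4.55 = 0.879 s.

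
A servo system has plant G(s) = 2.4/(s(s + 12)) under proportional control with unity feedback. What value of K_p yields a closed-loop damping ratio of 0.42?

Closed-loop characteristic equation: s² + 12s + K_p·2.4 = 0.
So ω_n = √(2.4K_p) and 2ζω_n = 12, giving ζ = 12/(2√(2.4K_p)).
Setting ζ = 0.42: √(2.4K_p) = 12/(2·0.42) = 14.29, so K_p = 204.1/2.4 = 85.

K_p = 85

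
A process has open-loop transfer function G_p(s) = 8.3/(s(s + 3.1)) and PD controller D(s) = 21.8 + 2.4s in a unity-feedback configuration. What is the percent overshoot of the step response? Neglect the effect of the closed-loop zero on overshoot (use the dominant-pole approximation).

0.555%

Forward path: (21.8 + 2.4s)·8.3/(s(s+3.1)). The closed-loop characteristic equation is s² + (3.1 + 8.3·2.4)s + 8.3·21.8 = 0.
That is s² + 23.02s + 180.9 = 0, so ω_n = 13.45 rad/s and ζ = 23.02/(2·13.45) = 0.8557.
%OS = 100·exp(−πζ/√(1−ζ²)) = 0.555%.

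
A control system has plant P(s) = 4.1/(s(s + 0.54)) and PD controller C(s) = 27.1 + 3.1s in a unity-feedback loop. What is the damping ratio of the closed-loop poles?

Forward path: (27.1 + 3.1s)·4.1/(s(s+0.54)). The closed-loop characteristic equation is s² + (0.54 + 4.1·3.1)s + 4.1·27.1 = 0.
That is s² + 13.25s + 111.1 = 0, so ω_n = 10.54 rad/s and ζ = 13.25/(2·10.54) = 0.6285.

ζ = 0.629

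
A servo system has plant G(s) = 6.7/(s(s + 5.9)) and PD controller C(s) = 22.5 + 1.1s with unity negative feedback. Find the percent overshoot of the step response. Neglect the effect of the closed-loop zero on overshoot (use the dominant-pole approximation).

13.3%

Forward path: (22.5 + 1.1s)·6.7/(s(s+5.9)). The closed-loop characteristic equation is s² + (5.9 + 6.7·1.1)s + 6.7·22.5 = 0.
That is s² + 13.27s + 150.8 = 0, so ω_n = 12.28 rad/s and ζ = 13.27/(2·12.28) = 0.5404.
%OS = 100·exp(−πζ/√(1−ζ²)) = 13.3%.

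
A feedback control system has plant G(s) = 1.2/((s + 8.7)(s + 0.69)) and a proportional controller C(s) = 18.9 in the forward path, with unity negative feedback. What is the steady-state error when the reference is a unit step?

0.209

The loop is type 0. Static position error constant K_pos = C(0)·G(0) = 18.9·0.1999 = 3.778.
Steady-state error to a unit step: e_ss = 1/(1+K_pos) = 1/4.778 = 0.209.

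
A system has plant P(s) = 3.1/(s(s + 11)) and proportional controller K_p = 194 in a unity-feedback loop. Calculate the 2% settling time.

T_s ≈ 0.727 s

From 1 + K_pP(s) = 0: s² + 11s + 601.4 = 0 ⇒ ω_n = 24.52, ζ = 0.2243.
2% settling time T_s ≈ 4/(ζω_n) = 4/5.5 = 0.727 s.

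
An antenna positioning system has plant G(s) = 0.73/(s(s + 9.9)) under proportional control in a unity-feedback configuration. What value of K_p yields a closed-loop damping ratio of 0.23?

Closed-loop characteristic equation: s² + 9.9s + K_p·0.73 = 0.
So ω_n = √(0.73K_p) and 2ζω_n = 9.9, giving ζ = 9.9/(2√(0.73K_p)).
Setting ζ = 0.23: √(0.73K_p) = 9.9/(2·0.23) = 21.52, so K_p = 463.2/0.73 = 635.

K_p = 635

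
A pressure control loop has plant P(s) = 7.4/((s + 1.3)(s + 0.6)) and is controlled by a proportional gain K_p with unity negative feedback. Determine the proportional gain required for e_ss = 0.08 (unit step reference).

K_p = 1.21

The loop is type 0, so e_ss(step) = 1/(1 + K_pos) with K_pos = K_p·P(0).
P(0) = 9.487. Require 1/(1 + K_p·9.487) = 0.08, so 1 + 9.487·K_p = 12.5.
K_p = (12.5 − 1)/9.487 = 1.21.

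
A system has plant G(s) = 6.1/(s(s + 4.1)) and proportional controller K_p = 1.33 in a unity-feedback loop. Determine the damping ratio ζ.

The closed-loop denominator is s(s+4.1) + 1.33·6.1 = s² + 4.1s + 8.113.
Matching s² + 2ζω_n s + ω_n²: ω_n = √8.113 = 2.848 rad/s and 2ζω_n = 4.1, so ζ = 4.1/(2·2.848) = 0.72.

ζ = 0.72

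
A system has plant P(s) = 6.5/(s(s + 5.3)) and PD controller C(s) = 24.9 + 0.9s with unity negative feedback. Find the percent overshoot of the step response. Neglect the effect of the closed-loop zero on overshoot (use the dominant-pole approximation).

21.6%

Forward path: (24.9 + 0.9s)·6.5/(s(s+5.3)). The closed-loop characteristic equation is s² + (5.3 + 6.5·0.9)s + 6.5·24.9 = 0.
That is s² + 11.15s + 161.8 = 0, so ω_n = 12.72 rad/s and ζ = 11.15/(2·12.72) = 0.4382.
%OS = 100·exp(−πζ/√(1−ζ²)) = 21.6%.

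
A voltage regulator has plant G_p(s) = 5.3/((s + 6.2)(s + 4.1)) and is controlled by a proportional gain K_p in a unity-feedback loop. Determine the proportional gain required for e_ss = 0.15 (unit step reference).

Steady-state error for a unit step on this type-0 loop is 1/(1 + K_p·G_p(0)).
G_p(0) = 0.2085. Require 1/(1 + K_p·0.2085) = 0.15, so 1 + 0.2085·K_p = 6.667.
K_p = (6.667 − 1)/0.2085 = 27.2.

K_p = 27.2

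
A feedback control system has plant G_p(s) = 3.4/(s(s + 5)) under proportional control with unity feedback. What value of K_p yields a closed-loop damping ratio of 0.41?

Closed-loop characteristic equation: s² + 5s + K_p·3.4 = 0.
So ω_n = √(3.4K_p) and 2ζω_n = 5, giving ζ = 5/(2√(3.4K_p)).
Setting ζ = 0.41: √(3.4K_p) = 5/(2·0.41) = 6.098, so K_p = 37.18/3.4 = 10.9.

K_p = 10.9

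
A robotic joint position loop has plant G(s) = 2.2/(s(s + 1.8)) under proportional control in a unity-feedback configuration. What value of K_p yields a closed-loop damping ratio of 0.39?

Closed-loop characteristic equation: s² + 1.8s + K_p·2.2 = 0.
So ω_n = √(2.2K_p) and 2ζω_n = 1.8, giving ζ = 1.8/(2√(2.2K_p)).
Setting ζ = 0.39: √(2.2K_p) = 1.8/(2·0.39) = 2.308, so K_p = 5.325/2.2 = 2.42.

K_p = 2.42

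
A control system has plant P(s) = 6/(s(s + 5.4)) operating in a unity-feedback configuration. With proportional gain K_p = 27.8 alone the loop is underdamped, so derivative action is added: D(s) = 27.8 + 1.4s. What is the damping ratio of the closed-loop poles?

Forward path: (27.8 + 1.4s)·6/(s(s+5.4)). The closed-loop characteristic equation is s² + (5.4 + 6·1.4)s + 6·27.8 = 0.
That is s² + 13.8s + 166.8 = 0, so ω_n = 12.92 rad/s and ζ = 13.8/(2·12.92) = 0.5343.

ζ = 0.534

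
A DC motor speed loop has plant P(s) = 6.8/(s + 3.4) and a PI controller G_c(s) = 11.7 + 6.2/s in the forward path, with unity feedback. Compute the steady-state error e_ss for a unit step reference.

0

The open loop G_c(s)P(s) has a pole at the origin (type 1), so the static position error constant is infinite and e_ss = 1/(1+∞) = 0.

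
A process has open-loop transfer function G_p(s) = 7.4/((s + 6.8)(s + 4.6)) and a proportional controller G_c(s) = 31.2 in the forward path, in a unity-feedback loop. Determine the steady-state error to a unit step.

0.119

The loop is type 0. Static position error constant K_pos = G_c(0)·G_p(0) = 31.2·0.2366 = 7.381.
Steady-state error to a unit step: e_ss = 1/(1+K_pos) = 1/8.381 = 0.119.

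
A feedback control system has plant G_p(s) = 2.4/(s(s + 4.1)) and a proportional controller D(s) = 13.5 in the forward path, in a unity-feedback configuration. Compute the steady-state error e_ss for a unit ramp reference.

0.127

The loop has one pole at the origin (type 1). Velocity error constant K_v = lim_{s→0} s·D(s)G_p(s) = 13.5·2.4/4.1 = 7.902.
Steady-state error to a unit ramp: e_ss = 1/K_v = 0.127.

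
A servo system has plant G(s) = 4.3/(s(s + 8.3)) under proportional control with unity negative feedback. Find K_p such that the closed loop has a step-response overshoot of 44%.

K_p = 62.7

From %OS = 100·exp(−πζ/√(1−ζ²)) = 44%, ζ = −ln(0.44)/√(π²+ln²(0.44)) = 0.2528.
Characteristic equation s² + 8.3s + 4.3K_p = 0 gives ζ = 8.3/(2√(4.3K_p)).
Setting ζ = 0.2528: √(4.3K_p) = 8.3/(2·0.2528) = 16.41, so K_p = 269.4/4.3 = 62.7.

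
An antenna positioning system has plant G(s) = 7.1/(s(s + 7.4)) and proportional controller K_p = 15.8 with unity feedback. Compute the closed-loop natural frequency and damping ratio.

The closed-loop denominator is s(s+7.4) + 15.8·7.1 = s² + 7.4s + 112.2.
So ω_n² = 112.2 ⇒ ω_n = 10.59 rad/s, and ζ = 7.4/(2ω_n) = 0.349.

ω_n = 10.6 rad/s, ζ = 0.349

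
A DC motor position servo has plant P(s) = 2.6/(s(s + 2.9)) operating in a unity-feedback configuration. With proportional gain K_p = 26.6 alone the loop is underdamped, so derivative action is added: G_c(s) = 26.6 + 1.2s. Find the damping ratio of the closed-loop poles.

ζ = 0.362

Forward path: (26.6 + 1.2s)·2.6/(s(s+2.9)). The closed-loop characteristic equation is s² + (2.9 + 2.6·1.2)s + 2.6·26.6 = 0.
That is s² + 6.02s + 69.16 = 0, so ω_n = 8.316 rad/s and ζ = 6.02/(2·8.316) = 0.3619.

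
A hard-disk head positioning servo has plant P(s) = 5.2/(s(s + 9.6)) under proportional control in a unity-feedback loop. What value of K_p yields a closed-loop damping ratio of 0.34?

K_p = 38.3

Closed-loop characteristic equation: s² + 9.6s + K_p·5.2 = 0.
So ω_n = √(5.2K_p) and 2ζω_n = 9.6, giving ζ = 9.6/(2√(5.2K_p)).
Setting ζ = 0.34: √(5.2K_p) = 9.6/(2·0.34) = 14.12, so K_p = 199.3/5.2 = 38.3.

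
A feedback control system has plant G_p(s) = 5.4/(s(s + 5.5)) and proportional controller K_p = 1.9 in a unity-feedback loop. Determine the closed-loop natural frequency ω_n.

1 + K_p·G_p(s) = 0 gives s² + 5.5s + 10.26 = 0.
So ω_n² = 10.26 ⇒ ω_n = 3.203 rad/s, and ζ = 5.5/(2ω_n) = 0.859.

ω_n = 3.2 rad/s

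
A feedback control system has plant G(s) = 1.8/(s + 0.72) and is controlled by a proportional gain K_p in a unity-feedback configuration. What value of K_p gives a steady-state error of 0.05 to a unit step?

Steady-state error for a unit step on this type-0 loop is 1/(1 + K_p·G(0)).
G(0) = 2.5. Require 1/(1 + K_p·2.5) = 0.05, so 1 + 2.5·K_p = 20.
K_p = (20 − 1)/2.5 = 7.6.

K_p = 7.6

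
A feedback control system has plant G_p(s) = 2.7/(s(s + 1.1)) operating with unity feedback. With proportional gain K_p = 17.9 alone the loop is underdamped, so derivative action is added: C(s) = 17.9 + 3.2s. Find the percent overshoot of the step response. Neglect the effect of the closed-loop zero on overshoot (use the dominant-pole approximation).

Forward path: (17.9 + 3.2s)·2.7/(s(s+1.1)). The closed-loop characteristic equation is s² + (1.1 + 2.7·3.2)s + 2.7·17.9 = 0.
That is s² + 9.74s + 48.33 = 0, so ω_n = 6.952 rad/s and ζ = 9.74/(2·6.952) = 0.7005.
%OS = 100·exp(−πζ/√(1−ζ²)) = 4.58%.

4.58%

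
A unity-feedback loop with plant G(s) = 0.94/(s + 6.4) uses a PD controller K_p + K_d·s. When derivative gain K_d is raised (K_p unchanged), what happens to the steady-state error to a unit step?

K_d affects only the transient (the s-coefficient); the DC loop gain, and hence e_ss, depends only on K_p.

unchanged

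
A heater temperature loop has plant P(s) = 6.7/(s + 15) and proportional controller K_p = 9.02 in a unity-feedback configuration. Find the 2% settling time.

T_s ≈ 0.053 s

Closed-loop transfer function: T(s) = K_p·P(s)/(1 + K_p·P(s)) = 60.43/(s + 15 + 60.43) = 60.43/(s + 75.43).
Time constant τ = 1/75.43 = 0.01326 s, so the 2% settling time is about 4τ = 0.053 s.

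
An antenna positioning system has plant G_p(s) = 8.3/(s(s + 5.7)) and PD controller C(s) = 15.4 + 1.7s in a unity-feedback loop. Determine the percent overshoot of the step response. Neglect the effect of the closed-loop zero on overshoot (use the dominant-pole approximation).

Forward path: (15.4 + 1.7s)·8.3/(s(s+5.7)). The closed-loop characteristic equation is s² + (5.7 + 8.3·1.7)s + 8.3·15.4 = 0.
That is s² + 19.81s + 127.8 = 0, so ω_n = 11.31 rad/s and ζ = 19.81/(2·11.31) = 0.8761.
%OS = 100·exp(−πζ/√(1−ζ²)) = 0.332%.

0.332%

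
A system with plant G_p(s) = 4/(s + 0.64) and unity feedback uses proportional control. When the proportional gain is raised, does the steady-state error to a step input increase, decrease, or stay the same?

The position error constant K_pos = K_p·G_p(0) grows with K_p, and e_ss = 1/(1+K_pos) falls.

decrease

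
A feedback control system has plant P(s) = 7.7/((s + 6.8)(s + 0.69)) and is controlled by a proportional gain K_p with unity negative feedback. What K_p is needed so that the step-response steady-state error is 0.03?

Steady-state error for a unit step on this type-0 loop is 1/(1 + K_p·P(0)).
P(0) = 1.641. Require 1/(1 + K_p·1.641) = 0.03, so 1 + 1.641·K_p = 33.33.
K_p = (33.33 − 1)/1.641 = 19.7.

K_p = 19.7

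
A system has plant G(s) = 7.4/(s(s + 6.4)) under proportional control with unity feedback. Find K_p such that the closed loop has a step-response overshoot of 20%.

From %OS = 100·exp(−πζ/√(1−ζ²)) = 20%, ζ = −ln(0.2)/√(π²+ln²(0.2)) = 0.4559.
Characteristic equation s² + 6.4s + 7.4K_p = 0 gives ζ = 6.4/(2√(7.4K_p)).
Setting ζ = 0.4559: √(7.4K_p) = 6.4/(2·0.4559) = 7.018, so K_p = 49.26/7.4 = 6.66.

K_p = 6.66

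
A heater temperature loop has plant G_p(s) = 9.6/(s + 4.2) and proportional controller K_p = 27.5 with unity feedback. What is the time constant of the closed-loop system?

Closed-loop transfer function: T(s) = K_p·G_p(s)/(1 + K_p·G_p(s)) = 264/(s + 4.2 + 264) = 264/(s + 268.2).
Time constant τ = 1/268.2 = 0.00373 s.

τ = 0.00373 s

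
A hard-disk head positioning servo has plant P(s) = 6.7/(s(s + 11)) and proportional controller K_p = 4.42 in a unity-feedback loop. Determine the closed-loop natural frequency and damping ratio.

ω_n = 5.44 rad/s, ζ = 1.01

The closed-loop denominator is s(s+11) + 4.42·6.7 = s² + 11s + 29.61.
Matching s² + 2ζω_n s + ω_n²: ω_n = √29.61 = 5.442 rad/s and 2ζω_n = 11, so ζ = 11/(2·5.442) = 1.01.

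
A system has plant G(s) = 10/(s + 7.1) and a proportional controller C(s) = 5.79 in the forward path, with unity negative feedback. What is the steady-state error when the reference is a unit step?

0.109

The loop is type 0. Static position error constant K_pos = C(0)·G(0) = 5.79·1.408 = 8.155.
Steady-state error to a unit step: e_ss = 1/(1+K_pos) = 1/9.155 = 0.109.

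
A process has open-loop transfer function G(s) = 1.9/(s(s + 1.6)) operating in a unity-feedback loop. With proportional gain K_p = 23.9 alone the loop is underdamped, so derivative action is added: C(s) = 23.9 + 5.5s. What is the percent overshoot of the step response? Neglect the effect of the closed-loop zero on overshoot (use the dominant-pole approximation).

Forward path: (23.9 + 5.5s)·1.9/(s(s+1.6)). The closed-loop characteristic equation is s² + (1.6 + 1.9·5.5)s + 1.9·23.9 = 0.
That is s² + 12.05s + 45.41 = 0, so ω_n = 6.739 rad/s and ζ = 12.05/(2·6.739) = 0.8941.
%OS = 100·exp(−πζ/√(1−ζ²)) = 0.189%.

0.189%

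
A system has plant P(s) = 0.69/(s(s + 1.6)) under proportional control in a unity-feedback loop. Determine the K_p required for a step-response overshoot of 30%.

K_p = 7.24

From %OS = 100·exp(−πζ/√(1−ζ²)) = 30%, ζ = −ln(0.3)/√(π²+ln²(0.3)) = 0.3579.
Characteristic equation s² + 1.6s + 0.69K_p = 0 gives ζ = 1.6/(2√(0.69K_p)).
Setting ζ = 0.3579: √(0.69K_p) = 1.6/(2·0.3579) = 2.236, so K_p = 4.998/0.69 = 7.24.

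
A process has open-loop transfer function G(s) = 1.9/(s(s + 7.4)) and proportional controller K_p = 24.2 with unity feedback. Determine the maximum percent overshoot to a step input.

Closed-loop characteristic equation: s² + 7.4s + 45.98 = 0, so ω_n = 6.781 rad/s and ζ = 7.4/(2·6.781) = 0.5457.
%OS = 100·exp(−πζ/√(1−ζ²)) = 100·exp(−π·0.5457/√0.7023) = 12.9%.

12.9%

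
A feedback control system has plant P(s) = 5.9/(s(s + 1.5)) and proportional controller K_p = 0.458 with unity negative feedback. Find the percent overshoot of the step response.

Closed-loop characteristic equation: s² + 1.5s + 2.702 = 0, so ω_n = 1.644 rad/s and ζ = 1.5/(2·1.644) = 0.4562.
%OS = 100·exp(−πζ/√(1−ζ²)) = 100·exp(−π·0.4562/√0.7918) = 20%.

20%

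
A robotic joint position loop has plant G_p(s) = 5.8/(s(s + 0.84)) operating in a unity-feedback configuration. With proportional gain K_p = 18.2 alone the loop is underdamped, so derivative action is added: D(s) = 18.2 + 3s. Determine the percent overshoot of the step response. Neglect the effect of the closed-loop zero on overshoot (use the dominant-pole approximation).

Forward path: (18.2 + 3s)·5.8/(s(s+0.84)). The closed-loop characteristic equation is s² + (0.84 + 5.8·3)s + 5.8·18.2 = 0.
That is s² + 18.24s + 105.6 = 0, so ω_n = 10.27 rad/s and ζ = 18.24/(2·10.27) = 0.8877.
%OS = 100·exp(−πζ/√(1−ζ²)) = 0.234%.

0.234%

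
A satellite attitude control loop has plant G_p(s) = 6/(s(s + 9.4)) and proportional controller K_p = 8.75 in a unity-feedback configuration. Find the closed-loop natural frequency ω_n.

1 + K_p·G_p(s) = 0 gives s² + 9.4s + 52.5 = 0.
So ω_n² = 52.5 ⇒ ω_n = 7.246 rad/s, and ζ = 9.4/(2ω_n) = 0.649.

ω_n = 7.25 rad/s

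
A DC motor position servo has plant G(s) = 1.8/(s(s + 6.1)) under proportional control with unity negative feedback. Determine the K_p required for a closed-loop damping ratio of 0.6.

K_p = 14.4

Closed-loop characteristic equation: s² + 6.1s + K_p·1.8 = 0.
So ω_n = √(1.8K_p) and 2ζω_n = 6.1, giving ζ = 6.1/(2√(1.8K_p)).
Setting ζ = 0.6: √(1.8K_p) = 6.1/(2·0.6) = 5.083, so K_p = 25.84/1.8 = 14.4.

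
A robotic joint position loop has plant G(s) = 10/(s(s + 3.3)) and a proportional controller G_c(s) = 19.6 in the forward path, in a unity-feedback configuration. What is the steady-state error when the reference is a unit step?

The open loop G_c(s)G(s) has a pole at the origin (type 1), so the static position error constant is infinite and e_ss = 1/(1+∞) = 0.

0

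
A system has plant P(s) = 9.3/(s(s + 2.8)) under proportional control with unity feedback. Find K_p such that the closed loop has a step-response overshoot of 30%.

K_p = 1.65

From %OS = 100·exp(−πζ/√(1−ζ²)) = 30%, ζ = −ln(0.3)/√(π²+ln²(0.3)) = 0.3579.
Characteristic equation s² + 2.8s + 9.3K_p = 0 gives ζ = 2.8/(2√(9.3K_p)).
Setting ζ = 0.3579: √(9.3K_p) = 2.8/(2·0.3579) = 3.912, so K_p = 15.31/9.3 = 1.65.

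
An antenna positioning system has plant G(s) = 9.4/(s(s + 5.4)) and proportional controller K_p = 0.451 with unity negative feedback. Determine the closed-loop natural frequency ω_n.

1 + K_p·G(s) = 0 gives s² + 5.4s + 4.239 = 0.
So ω_n² = 4.239 ⇒ ω_n = 2.059 rad/s, and ζ = 5.4/(2ω_n) = 1.31.

ω_n = 2.06 rad/s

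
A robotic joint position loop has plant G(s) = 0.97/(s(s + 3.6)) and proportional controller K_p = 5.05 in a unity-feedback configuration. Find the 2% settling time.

Closed-loop characteristic equation: s² + 3.6s + 4.898 = 0, so ω_n = 2.213 rad/s and ζ = 3.6/(2·2.213) = 0.8133.
2% settling time T_s ≈ 4/(ζω_n) = 4/1.8 = 2.22 s.

T_s ≈ 2.22 s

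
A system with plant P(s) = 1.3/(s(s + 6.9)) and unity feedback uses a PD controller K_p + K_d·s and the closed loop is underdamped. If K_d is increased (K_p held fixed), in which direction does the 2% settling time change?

decrease

Characteristic equation s² + (6.9 + 1.3K_d)s + 1.3K_p = 0: raising K_d increases ζω_n = (6.9+1.3K_d)/2 while the loop stays underdamped, so T_s ≈ 4/(ζω_n) decreases.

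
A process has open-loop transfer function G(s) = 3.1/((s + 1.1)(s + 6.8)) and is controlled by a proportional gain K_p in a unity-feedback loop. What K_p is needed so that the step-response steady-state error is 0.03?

K_p = 78

The loop is type 0, so e_ss(step) = 1/(1 + K_pos) with K_pos = K_p·G(0).
G(0) = 0.4144. Require 1/(1 + K_p·0.4144) = 0.03, so 1 + 0.4144·K_p = 33.33.
K_p = (33.33 − 1)/0.4144 = 78.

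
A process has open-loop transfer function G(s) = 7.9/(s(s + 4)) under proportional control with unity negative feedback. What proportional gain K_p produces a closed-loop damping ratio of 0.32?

K_p = 4.94

Closed-loop characteristic equation: s² + 4s + K_p·7.9 = 0.
So ω_n = √(7.9K_p) and 2ζω_n = 4, giving ζ = 4/(2√(7.9K_p)).
Setting ζ = 0.32: √(7.9K_p) = 4/(2·0.32) = 6.25, so K_p = 39.06/7.9 = 4.94.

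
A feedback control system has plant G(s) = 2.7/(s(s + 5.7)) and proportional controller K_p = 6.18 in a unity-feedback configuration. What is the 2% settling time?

T_s ≈ 1.4 s

From 1 + K_pG(s) = 0: s² + 5.7s + 16.69 = 0 ⇒ ω_n = 4.085, ζ = 0.6977.
2% settling time T_s ≈ 4/(ζω_n) = 4/2.85 = 1.4 s.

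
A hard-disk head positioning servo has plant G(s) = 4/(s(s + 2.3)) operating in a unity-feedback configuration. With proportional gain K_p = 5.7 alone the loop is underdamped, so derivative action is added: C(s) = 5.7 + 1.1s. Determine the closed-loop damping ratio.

Forward path: (5.7 + 1.1s)·4/(s(s+2.3)). The closed-loop characteristic equation is s² + (2.3 + 4·1.1)s + 4·5.7 = 0.
That is s² + 6.7s + 22.8 = 0, so ω_n = 4.775 rad/s and ζ = 6.7/(2·4.775) = 0.7016.

ζ = 0.702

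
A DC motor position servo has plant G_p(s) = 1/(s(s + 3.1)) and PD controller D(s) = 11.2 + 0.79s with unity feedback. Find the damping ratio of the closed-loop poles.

ζ = 0.581

Forward path: (11.2 + 0.79s)·1/(s(s+3.1)). The closed-loop characteristic equation is s² + (3.1 + 1·0.79)s + 1·11.2 = 0.
That is s² + 3.89s + 11.2 = 0, so ω_n = 3.347 rad/s and ζ = 3.89/(2·3.347) = 0.5812.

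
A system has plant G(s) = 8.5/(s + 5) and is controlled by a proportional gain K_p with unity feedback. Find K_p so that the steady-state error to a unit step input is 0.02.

K_p = 28.8

The loop is type 0, so e_ss(step) = 1/(1 + K_pos) with K_pos = K_p·G(0).
G(0) = 1.7. Require 1/(1 + K_p·1.7) = 0.02, so 1 + 1.7·K_p = 50.
K_p = (50 − 1)/1.7 = 28.8.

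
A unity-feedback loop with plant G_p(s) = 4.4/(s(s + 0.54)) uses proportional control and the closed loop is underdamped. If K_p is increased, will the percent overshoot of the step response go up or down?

Characteristic equation s² + 0.54s + K_p·4.4 = 0: raising K_p raises ω_n while 2ζω_n = 0.54 is fixed, so ζ falls and overshoot grows.

increase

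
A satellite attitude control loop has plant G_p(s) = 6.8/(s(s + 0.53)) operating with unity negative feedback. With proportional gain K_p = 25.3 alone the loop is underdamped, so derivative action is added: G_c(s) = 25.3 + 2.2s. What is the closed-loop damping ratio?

ζ = 0.59

Forward path: (25.3 + 2.2s)·6.8/(s(s+0.53)). The closed-loop characteristic equation is s² + (0.53 + 6.8·2.2)s + 6.8·25.3 = 0.
That is s² + 15.49s + 172 = 0, so ω_n = 13.12 rad/s and ζ = 15.49/(2·13.12) = 0.5905.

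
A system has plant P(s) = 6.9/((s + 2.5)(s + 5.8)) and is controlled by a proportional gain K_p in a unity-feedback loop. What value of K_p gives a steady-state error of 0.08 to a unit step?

K_p = 24.2

For a type-0 loop with proportional control, e_ss = 1/(1 + K_p·P(0)).
P(0) = 0.4759. Require 1/(1 + K_p·0.4759) = 0.08, so 1 + 0.4759·K_p = 12.5.
K_p = (12.5 − 1)/0.4759 = 24.2.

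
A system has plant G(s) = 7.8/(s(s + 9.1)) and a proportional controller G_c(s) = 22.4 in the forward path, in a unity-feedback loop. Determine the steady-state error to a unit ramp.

0.0521

The loop has one pole at the origin (type 1). Velocity error constant K_v = lim_{s→0} s·G_c(s)G(s) = 22.4·7.8/9.1 = 19.2.
Steady-state error to a unit ramp: e_ss = 1/K_v = 0.0521.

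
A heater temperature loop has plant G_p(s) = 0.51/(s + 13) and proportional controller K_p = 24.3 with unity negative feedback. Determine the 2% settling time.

Closed-loop transfer function: T(s) = K_p·G_p(s)/(1 + K_p·G_p(s)) = 12.39/(s + 13 + 12.39) = 12.39/(s + 25.39).
Time constant τ = 1/25.39 = 0.03938 s, so the 2% settling time is about 4τ = 0.158 s.

T_s ≈ 0.158 s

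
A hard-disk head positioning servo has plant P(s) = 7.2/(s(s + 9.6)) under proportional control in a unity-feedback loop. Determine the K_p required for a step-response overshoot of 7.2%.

From %OS = 100·exp(−πζ/√(1−ζ²)) = 7.2%, ζ = −ln(0.072)/√(π²+ln²(0.072)) = 0.6421.
Characteristic equation s² + 9.6s + 7.2K_p = 0 gives ζ = 9.6/(2√(7.2K_p)).
Setting ζ = 0.6421: √(7.2K_p) = 9.6/(2·0.6421) = 7.476, so K_p = 55.89/7.2 = 7.76.

K_p = 7.76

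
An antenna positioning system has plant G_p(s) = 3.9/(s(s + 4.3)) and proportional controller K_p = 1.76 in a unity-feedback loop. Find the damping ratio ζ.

ζ = 0.821

1 + K_p·G_p(s) = 0 gives s² + 4.3s + 6.864 = 0.
So ω_n² = 6.864 ⇒ ω_n = 2.62 rad/s, and ζ = 4.3/(2ω_n) = 0.821.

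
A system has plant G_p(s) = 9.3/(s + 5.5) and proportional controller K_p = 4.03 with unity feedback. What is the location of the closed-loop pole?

Closed-loop transfer function: T(s) = K_p·G_p(s)/(1 + K_p·G_p(s)) = 37.48/(s + 5.5 + 37.48) = 37.48/(s + 42.98).
The closed-loop pole is at s = −42.98.

s = -42.98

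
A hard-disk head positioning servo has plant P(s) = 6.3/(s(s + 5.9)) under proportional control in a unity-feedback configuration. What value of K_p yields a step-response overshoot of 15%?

From %OS = 100·exp(−πζ/√(1−ζ²)) = 15%, ζ = −ln(0.15)/√(π²+ln²(0.15)) = 0.5169.
Characteristic equation s² + 5.9s + 6.3K_p = 0 gives ζ = 5.9/(2√(6.3K_p)).
Setting ζ = 0.5169: √(6.3K_p) = 5.9/(2·0.5169) = 5.707, so K_p = 32.57/6.3 = 5.17.

K_p = 5.17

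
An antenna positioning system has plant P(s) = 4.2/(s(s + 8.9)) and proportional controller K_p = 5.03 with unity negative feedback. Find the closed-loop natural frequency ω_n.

With unity feedback the closed-loop characteristic equation is s² + 8.9s + 5.03·4.2 = s² + 8.9s + 21.13 = 0.
Matching s² + 2ζω_n s + ω_n²: ω_n = √21.13 = 4.596 rad/s and 2ζω_n = 8.9, so ζ = 8.9/(2·4.596) = 0.968.

ω_n = 4.6 rad/s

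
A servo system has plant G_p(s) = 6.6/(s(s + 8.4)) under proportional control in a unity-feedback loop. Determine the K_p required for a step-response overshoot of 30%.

From %OS = 100·exp(−πζ/√(1−ζ²)) = 30%, ζ = −ln(0.3)/√(π²+ln²(0.3)) = 0.3579.
Characteristic equation s² + 8.4s + 6.6K_p = 0 gives ζ = 8.4/(2√(6.6K_p)).
Setting ζ = 0.3579: √(6.6K_p) = 8.4/(2·0.3579) = 11.74, so K_p = 137.7/6.6 = 20.9.

K_p = 20.9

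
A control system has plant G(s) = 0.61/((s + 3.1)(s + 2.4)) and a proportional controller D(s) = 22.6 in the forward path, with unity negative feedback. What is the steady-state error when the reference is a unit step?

The loop is type 0. Static position error constant K_pos = D(0)·G(0) = 22.6·0.08199 = 1.853.
Steady-state error to a unit step: e_ss = 1/(1+K_pos) = 1/2.853 = 0.351.

0.351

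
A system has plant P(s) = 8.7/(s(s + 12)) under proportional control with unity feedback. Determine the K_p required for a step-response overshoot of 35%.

From %OS = 100·exp(−πζ/√(1−ζ²)) = 35%, ζ = −ln(0.35)/√(π²+ln²(0.35)) = 0.3169.
Characteristic equation s² + 12s + 8.7K_p = 0 gives ζ = 12/(2√(8.7K_p)).
Setting ζ = 0.3169: √(8.7K_p) = 12/(2·0.3169) = 18.93, so K_p = 358.4/8.7 = 41.2.

K_p = 41.2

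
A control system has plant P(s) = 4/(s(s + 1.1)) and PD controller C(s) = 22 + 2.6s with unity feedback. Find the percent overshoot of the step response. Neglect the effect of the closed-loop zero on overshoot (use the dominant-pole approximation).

8.74%

Forward path: (22 + 2.6s)·4/(s(s+1.1)). The closed-loop characteristic equation is s² + (1.1 + 4·2.6)s + 4·22 = 0.
That is s² + 11.5s + 88 = 0, so ω_n = 9.381 rad/s and ζ = 11.5/(2·9.381) = 0.613.
%OS = 100·exp(−πζ/√(1−ζ²)) = 8.74%.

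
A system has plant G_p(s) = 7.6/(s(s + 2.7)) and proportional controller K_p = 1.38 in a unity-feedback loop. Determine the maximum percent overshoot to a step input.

23.7%

From 1 + K_pG_p(s) = 0: s² + 2.7s + 10.49 = 0 ⇒ ω_n = 3.239, ζ = 0.4169.
%OS = 100·exp(−πζ/√(1−ζ²)) = 100·exp(−π·0.4169/√0.8262) = 23.7%.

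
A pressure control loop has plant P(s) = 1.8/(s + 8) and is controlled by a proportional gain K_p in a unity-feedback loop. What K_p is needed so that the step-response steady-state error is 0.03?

For a type-0 loop with proportional control, e_ss = 1/(1 + K_p·P(0)).
P(0) = 0.225. Require 1/(1 + K_p·0.225) = 0.03, so 1 + 0.225·K_p = 33.33.
K_p = (33.33 − 1)/0.225 = 144.

K_p = 144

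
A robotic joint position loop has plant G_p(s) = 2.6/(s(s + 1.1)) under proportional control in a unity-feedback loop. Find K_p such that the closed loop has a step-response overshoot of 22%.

From %OS = 100·exp(−πζ/√(1−ζ²)) = 22%, ζ = −ln(0.22)/√(π²+ln²(0.22)) = 0.4342.
Characteristic equation s² + 1.1s + 2.6K_p = 0 gives ζ = 1.1/(2√(2.6K_p)).
Setting ζ = 0.4342: √(2.6K_p) = 1.1/(2·0.4342) = 1.267, so K_p = 1.605/2.6 = 0.617.

K_p = 0.617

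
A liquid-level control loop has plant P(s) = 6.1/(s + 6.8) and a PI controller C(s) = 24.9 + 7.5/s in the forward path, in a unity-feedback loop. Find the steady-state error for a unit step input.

The open loop C(s)P(s) has a pole at the origin (type 1), so the static position error constant is infinite and e_ss = 1/(1+∞) = 0.

0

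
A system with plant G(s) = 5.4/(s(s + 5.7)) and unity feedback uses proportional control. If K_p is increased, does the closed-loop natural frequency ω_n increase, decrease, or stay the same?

increase

ω_n = √(5.4·K_p), which grows with K_p.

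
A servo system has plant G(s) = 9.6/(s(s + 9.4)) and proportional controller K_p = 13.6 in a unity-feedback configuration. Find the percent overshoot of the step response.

24.2%

The closed-loop denominator s² + 9.4s + 130.6 gives ω_n = √130.6 = 11.43 and ζ = 9.4/(2ω_n) = 0.4113.
%OS = 100·exp(−πζ/√(1−ζ²)) = 100·exp(−π·0.4113/√0.8308) = 24.2%.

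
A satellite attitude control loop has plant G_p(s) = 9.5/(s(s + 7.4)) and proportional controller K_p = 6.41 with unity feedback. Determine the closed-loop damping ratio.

With unity feedback the closed-loop characteristic equation is s² + 7.4s + 6.41·9.5 = s² + 7.4s + 60.9 = 0.
Matching s² + 2ζω_n s + ω_n²: ω_n = √60.9 = 7.804 rad/s and 2ζω_n = 7.4, so ζ = 7.4/(2·7.804) = 0.474.

ζ = 0.474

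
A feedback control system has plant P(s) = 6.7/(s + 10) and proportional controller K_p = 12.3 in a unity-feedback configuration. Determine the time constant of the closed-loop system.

τ = 0.0108 s

Closed-loop transfer function: T(s) = K_p·P(s)/(1 + K_p·P(s)) = 82.41/(s + 10 + 82.41) = 82.41/(s + 92.41).
Time constant τ = 1/92.41 = 0.0108 s.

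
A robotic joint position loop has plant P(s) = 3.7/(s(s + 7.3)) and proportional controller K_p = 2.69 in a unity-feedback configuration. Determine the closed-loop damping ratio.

With unity feedback the closed-loop characteristic equation is s² + 7.3s + 2.69·3.7 = s² + 7.3s + 9.953 = 0.
So ω_n² = 9.953 ⇒ ω_n = 3.155 rad/s, and ζ = 7.3/(2ω_n) = 1.16.

ζ = 1.16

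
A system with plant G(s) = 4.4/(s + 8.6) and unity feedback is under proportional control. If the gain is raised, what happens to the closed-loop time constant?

decrease

The closed-loop bandwidth 8.6+K_p·4.4 grows with K_p, so τ shrinks.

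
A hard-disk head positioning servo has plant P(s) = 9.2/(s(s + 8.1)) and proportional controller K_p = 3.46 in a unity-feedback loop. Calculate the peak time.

T_p = 0.8 s

The closed-loop denominator s² + 8.1s + 31.83 gives ω_n = √31.83 = 5.642 and ζ = 8.1/(2ω_n) = 0.7178.
Damped frequency ω_d = ω_n√(1−ζ²) = 3.928 rad/s, so peak time T_p = π/ω_d = 0.8 s.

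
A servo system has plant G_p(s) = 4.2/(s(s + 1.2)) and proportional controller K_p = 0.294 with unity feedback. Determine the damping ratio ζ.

With unity feedback the closed-loop characteristic equation is s² + 1.2s + 0.294·4.2 = s² + 1.2s + 1.235 = 0.
Matching s² + 2ζω_n s + ω_n²: ω_n = √1.235 = 1.111 rad/s and 2ζω_n = 1.2, so ζ = 1.2/(2·1.111) = 0.54.

ζ = 0.54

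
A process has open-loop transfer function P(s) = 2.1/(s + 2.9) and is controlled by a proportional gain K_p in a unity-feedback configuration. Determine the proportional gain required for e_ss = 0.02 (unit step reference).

For a type-0 loop with proportional control, e_ss = 1/(1 + K_p·P(0)).
P(0) = 0.7241. Require 1/(1 + K_p·0.7241) = 0.02, so 1 + 0.7241·K_p = 50.
K_p = (50 − 1)/0.7241 = 67.7.

K_p = 67.7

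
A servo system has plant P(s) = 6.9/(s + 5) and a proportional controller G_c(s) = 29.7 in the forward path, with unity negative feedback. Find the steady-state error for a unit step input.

0.0238

The loop is type 0. Static position error constant K_pos = G_c(0)·P(0) = 29.7·1.38 = 40.99.
Steady-state error to a unit step: e_ss = 1/(1+K_pos) = 1/41.99 = 0.0238.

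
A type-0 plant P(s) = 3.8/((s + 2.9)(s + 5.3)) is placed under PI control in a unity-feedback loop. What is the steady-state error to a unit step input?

0

The PI controller's integrator makes the forward path type 1, so e_ss to a step is zero.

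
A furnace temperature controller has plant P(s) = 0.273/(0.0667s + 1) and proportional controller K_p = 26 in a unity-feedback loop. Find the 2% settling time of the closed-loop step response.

T_s ≈ 0.0329 s

Closed loop: T(s) = K_p·P/(1+K_p·P) = 7.098/(0.0667s + 1 + 7.098), with pole at s = −(1 + 7.098)/0.0667 = −121.4.
τ = 1/121.4 = 0.008237 s, so 2% settling time ≈ 4τ = 0.0329 s.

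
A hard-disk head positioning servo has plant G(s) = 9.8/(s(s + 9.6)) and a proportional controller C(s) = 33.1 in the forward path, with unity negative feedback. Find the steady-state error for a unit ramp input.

The loop has one pole at the origin (type 1). Velocity error constant K_v = lim_{s→0} s·C(s)G(s) = 33.1·9.8/9.6 = 33.79.
Steady-state error to a unit ramp: e_ss = 1/K_v = 0.0296.

0.0296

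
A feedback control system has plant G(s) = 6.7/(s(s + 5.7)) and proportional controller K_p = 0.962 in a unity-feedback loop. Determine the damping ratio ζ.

ζ = 1.12

With unity feedback the closed-loop characteristic equation is s² + 5.7s + 0.962·6.7 = s² + 5.7s + 6.445 = 0.
So ω_n² = 6.445 ⇒ ω_n = 2.539 rad/s, and ζ = 5.7/(2ω_n) = 1.12.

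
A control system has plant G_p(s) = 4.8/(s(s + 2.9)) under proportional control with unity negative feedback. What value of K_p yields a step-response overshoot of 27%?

K_p = 2.96

From %OS = 100·exp(−πζ/√(1−ζ²)) = 27%, ζ = −ln(0.27)/√(π²+ln²(0.27)) = 0.3847.
Characteristic equation s² + 2.9s + 4.8K_p = 0 gives ζ = 2.9/(2√(4.8K_p)).
Setting ζ = 0.3847: √(4.8K_p) = 2.9/(2·0.3847) = 3.769, so K_p = 14.21/4.8 = 2.96.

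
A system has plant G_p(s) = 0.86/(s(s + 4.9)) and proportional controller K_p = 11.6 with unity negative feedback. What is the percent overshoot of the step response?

2.1%

Closed-loop characteristic equation: s² + 4.9s + 9.976 = 0, so ω_n = 3.158 rad/s and ζ = 4.9/(2·3.158) = 0.7757.
%OS = 100·exp(−πζ/√(1−ζ²)) = 100·exp(−π·0.7757/√0.3983) = 2.1%.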